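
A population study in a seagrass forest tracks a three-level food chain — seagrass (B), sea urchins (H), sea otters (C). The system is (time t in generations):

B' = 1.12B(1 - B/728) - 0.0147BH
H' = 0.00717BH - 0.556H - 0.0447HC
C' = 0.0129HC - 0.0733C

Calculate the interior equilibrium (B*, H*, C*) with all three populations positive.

From dC/dt = 0: 0.0129H* = 0.0733, so H* = 5.68.
From dB/dt = 0: 1.12(1 - B*/728) = 0.0147·5.68, giving B* = 728·(1 - 0.0746) = 674.
From dH/dt = 0: 0.00717·674 - 0.556 = 0.0447C*, so C* = 4.27/0.0447 = 95.6.

B* ≈ 674, H* ≈ 5.68, C* ≈ 95.6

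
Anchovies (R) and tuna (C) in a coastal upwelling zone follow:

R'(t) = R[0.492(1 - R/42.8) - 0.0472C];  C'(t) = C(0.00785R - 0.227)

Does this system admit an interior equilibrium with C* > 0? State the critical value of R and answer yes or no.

Threshold R = 28.9; K > 28.9, so yes, the predator persists.

The predator equation gives dC/dt > 0 only when R > 0.227/0.00785 = 28.9.
Without the predator, R → K = 42.8. Since 42.8 > 28.9, the predator can invade and persist.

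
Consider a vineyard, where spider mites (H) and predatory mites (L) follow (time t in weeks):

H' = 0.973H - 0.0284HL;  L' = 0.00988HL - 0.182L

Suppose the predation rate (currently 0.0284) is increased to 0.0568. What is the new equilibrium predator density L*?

L* ≈ 17.1

At the interior fixed point, setting dH/dt = 0 with H > 0 fixes L* = (prey growth rate)/(HL coefficient) — independent of the other coefficients.
With the change, L* = 0.973/0.0568 = 17.1; it falls from 34.3.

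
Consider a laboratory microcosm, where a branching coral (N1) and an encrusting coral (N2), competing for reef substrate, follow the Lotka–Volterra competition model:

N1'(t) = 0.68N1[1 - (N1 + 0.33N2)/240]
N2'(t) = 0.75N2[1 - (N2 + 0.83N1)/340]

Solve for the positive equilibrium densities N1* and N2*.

N1* ≈ 176, N2* ≈ 194

Setting both brackets to zero gives the nullclines N1 + 0.33N2 = 240 and 0.83N1 + N2 = 340.
Substituting N2 = 340 - 0.83N1 into the first: N1(1 - 0.33·0.83) = 240 - 0.33·340.
So N1* = 128/0.726 = 176, and then N2* = 340 - 0.83·176 = 194.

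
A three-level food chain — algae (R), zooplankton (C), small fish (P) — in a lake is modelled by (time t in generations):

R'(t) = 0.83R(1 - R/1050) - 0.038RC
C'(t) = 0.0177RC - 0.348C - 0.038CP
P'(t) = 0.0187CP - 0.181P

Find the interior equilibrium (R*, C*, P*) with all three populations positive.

From dP/dt = 0: 0.0187C* = 0.181, so C* = 9.68.
From dR/dt = 0: 0.83(1 - R*/1050) = 0.038·9.68, giving R* = 1050·(1 - 0.443) = 585.
From dC/dt = 0: 0.0177·585 - 0.348 = 0.038P*, so P* = 10/0.038 = 263.

R* ≈ 585, C* ≈ 9.68, P* ≈ 263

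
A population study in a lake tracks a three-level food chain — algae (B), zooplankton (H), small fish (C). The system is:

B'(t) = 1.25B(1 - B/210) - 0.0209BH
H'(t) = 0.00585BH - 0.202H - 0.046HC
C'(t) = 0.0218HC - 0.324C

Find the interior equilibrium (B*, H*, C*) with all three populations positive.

From dC/dt = 0: 0.0218H* = 0.324, so H* = 14.9.
From dB/dt = 0: 1.25(1 - B*/210) = 0.0209·14.9, giving B* = 210·(1 - 0.248) = 158.
From dH/dt = 0: 0.00585·158 - 0.202 = 0.046C*, so C* = 0.721/0.046 = 15.7.

B* ≈ 158, H* ≈ 14.9, C* ≈ 15.7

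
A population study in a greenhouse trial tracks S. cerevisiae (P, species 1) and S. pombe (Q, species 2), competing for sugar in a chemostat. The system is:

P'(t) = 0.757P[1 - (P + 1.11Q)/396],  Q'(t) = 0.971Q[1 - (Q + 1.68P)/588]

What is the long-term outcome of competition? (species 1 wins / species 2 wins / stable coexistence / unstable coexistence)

Compare the nullcline intercepts: K1/α12 = 396/1.11 = 357 < K2 = 588; K2/α21 = 588/1.68 = 350 < K1 = 396.
Since both are reversed, neither can invade when rare; the interior point is a saddle.

unstable coexistence (outcome depends on initial conditions)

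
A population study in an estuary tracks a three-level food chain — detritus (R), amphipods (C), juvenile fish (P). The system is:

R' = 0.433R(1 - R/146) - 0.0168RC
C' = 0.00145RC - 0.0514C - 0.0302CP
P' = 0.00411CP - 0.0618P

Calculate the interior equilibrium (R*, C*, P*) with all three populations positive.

From dP/dt = 0: 0.00411C* = 0.0618, so C* = 15.
From dR/dt = 0: 0.433(1 - R*/146) = 0.0168·15, giving R* = 146·(1 - 0.583) = 60.8.
From dC/dt = 0: 0.00145·60.8 - 0.0514 = 0.0302P*, so P* = 0.0368/0.0302 = 1.22.

R* ≈ 60.8, C* ≈ 15, P* ≈ 1.22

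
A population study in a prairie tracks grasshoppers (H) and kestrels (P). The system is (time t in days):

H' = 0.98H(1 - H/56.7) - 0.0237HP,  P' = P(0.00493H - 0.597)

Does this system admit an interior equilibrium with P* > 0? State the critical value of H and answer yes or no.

The predator equation gives dP/dt > 0 only when H > 0.597/0.00493 = 121.
Without the predator, H → K = 56.7. Since 56.7 < 121, the predator cannot invade.

Threshold H = 121; K < 121, so no, the predator goes extinct.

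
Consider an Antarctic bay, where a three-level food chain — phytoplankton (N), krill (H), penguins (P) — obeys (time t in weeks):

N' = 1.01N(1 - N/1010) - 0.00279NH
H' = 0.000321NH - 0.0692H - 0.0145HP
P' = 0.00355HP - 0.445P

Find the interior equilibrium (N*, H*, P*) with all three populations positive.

From dP/dt = 0: 0.00355H* = 0.445, so H* = 125.
From dN/dt = 0: 1.01(1 - N*/1010) = 0.00279·125, giving N* = 1010·(1 - 0.346) = 660.
From dH/dt = 0: 0.000321·660 - 0.0692 = 0.0145P*, so P* = 0.143/0.0145 = 9.84.

N* ≈ 660, H* ≈ 125, P* ≈ 9.84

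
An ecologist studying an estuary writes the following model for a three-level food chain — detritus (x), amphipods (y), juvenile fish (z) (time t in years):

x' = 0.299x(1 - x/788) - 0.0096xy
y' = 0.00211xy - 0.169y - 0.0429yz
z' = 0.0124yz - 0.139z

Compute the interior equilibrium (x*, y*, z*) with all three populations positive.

x* ≈ 504, y* ≈ 11.2, z* ≈ 20.9

From dz/dt = 0: 0.0124y* = 0.139, so y* = 11.2.
From dx/dt = 0: 0.299(1 - x*/788) = 0.0096·11.2, giving x* = 788·(1 - 0.36) = 504.
From dy/dt = 0: 0.00211·504 - 0.169 = 0.0429z*, so z* = 0.895/0.0429 = 20.9.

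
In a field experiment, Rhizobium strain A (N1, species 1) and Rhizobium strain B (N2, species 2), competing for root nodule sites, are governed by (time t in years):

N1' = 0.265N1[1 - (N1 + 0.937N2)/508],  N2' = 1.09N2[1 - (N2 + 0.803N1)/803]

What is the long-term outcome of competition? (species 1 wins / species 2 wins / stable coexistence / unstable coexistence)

species 2 excludes species 1

Compare the nullcline intercepts: K1/α12 = 508/0.937 = 542 < K2 = 803; K2/α21 = 803/0.803 = 1000 > K1 = 508.
Since the inequalities point opposite ways, species 2 can invade but species 1 cannot.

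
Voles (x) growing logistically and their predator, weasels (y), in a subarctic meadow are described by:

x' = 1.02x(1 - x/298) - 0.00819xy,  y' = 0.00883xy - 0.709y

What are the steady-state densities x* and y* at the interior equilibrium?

From dy/dt = 0 with y > 0: 0.00883x* = 0.709, so x* = 80.3.
Substitute into dx/dt = 0: 1.02(1 - 80.3/298) = 0.00819y*.
The bracket is 0.731, giving y* = 0.745/0.00819 = 91.

x* ≈ 80.3, y* ≈ 91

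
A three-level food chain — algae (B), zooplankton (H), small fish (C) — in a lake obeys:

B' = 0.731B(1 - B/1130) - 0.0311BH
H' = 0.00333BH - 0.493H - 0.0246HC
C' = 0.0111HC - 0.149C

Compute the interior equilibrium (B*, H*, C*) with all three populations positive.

From dC/dt = 0: 0.0111H* = 0.149, so H* = 13.4.
From dB/dt = 0: 0.731(1 - B*/1130) = 0.0311·13.4, giving B* = 1130·(1 - 0.571) = 485.
From dH/dt = 0: 0.00333·485 - 0.493 = 0.0246C*, so C* = 1.12/0.0246 = 45.6.

B* ≈ 485, H* ≈ 13.4, C* ≈ 45.6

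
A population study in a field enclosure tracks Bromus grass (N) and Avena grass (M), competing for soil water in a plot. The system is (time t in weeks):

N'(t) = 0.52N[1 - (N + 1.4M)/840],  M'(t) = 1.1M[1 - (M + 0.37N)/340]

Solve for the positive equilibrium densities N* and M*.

N* ≈ 755, M* ≈ 60.6

Setting both brackets to zero gives the nullclines N + 1.4M = 840 and 0.37N + M = 340.
Substituting M = 340 - 0.37N into the first: N(1 - 1.4·0.37) = 840 - 1.4·340.
So N* = 364/0.482 = 755, and then M* = 340 - 0.37·755 = 60.6.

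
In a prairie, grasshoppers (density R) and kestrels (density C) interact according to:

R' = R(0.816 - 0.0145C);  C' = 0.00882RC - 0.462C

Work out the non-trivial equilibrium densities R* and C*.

R* ≈ 52.4, C* ≈ 56.3

Set dC/dt = 0 with C > 0: 0.00882R - 0.462 = 0, so R* = 0.462/0.00882 = 52.4.
Set dR/dt = 0 with R > 0: 0.816 - 0.0145C = 0, so C* = 0.816/0.0145 = 56.3.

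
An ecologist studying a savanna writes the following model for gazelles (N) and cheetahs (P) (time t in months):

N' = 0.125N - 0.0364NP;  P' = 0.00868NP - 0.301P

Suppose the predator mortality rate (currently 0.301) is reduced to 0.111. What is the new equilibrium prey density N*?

At the interior fixed point, setting dP/dt = 0 with P > 0 fixes N* = (predator death rate)/(NP coefficient) — independent of the other coefficients.
With the change, N* = 0.111/0.00868 = 12.8; it falls from 34.7.

N* ≈ 12.8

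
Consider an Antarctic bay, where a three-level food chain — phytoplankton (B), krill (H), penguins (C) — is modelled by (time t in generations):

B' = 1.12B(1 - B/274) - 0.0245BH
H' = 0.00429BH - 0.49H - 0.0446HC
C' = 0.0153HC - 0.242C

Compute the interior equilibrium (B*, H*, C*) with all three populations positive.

From dC/dt = 0: 0.0153H* = 0.242, so H* = 15.8.
From dB/dt = 0: 1.12(1 - B*/274) = 0.0245·15.8, giving B* = 274·(1 - 0.346) = 179.
From dH/dt = 0: 0.00429·179 - 0.49 = 0.0446C*, so C* = 0.279/0.0446 = 6.25.

B* ≈ 179, H* ≈ 15.8, C* ≈ 6.25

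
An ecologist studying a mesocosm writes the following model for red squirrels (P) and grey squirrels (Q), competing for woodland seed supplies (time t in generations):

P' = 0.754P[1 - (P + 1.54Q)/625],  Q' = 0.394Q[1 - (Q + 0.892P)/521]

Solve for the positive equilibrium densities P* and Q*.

Setting both brackets to zero gives the nullclines P + 1.54Q = 625 and 0.892P + Q = 521.
Substituting Q = 521 - 0.892P into the first: P(1 - 1.54·0.892) = 625 - 1.54·521.
So P* = -177/-0.374 = 475, and then Q* = 521 - 0.892·475 = 97.7.

P* ≈ 475, Q* ≈ 97.7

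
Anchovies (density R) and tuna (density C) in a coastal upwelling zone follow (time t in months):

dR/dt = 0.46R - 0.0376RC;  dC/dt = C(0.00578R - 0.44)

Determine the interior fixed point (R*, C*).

R* ≈ 76.1, C* ≈ 12.2

Set dC/dt = 0 with C > 0: 0.00578R - 0.44 = 0, so R* = 0.44/0.00578 = 76.1.
Set dR/dt = 0 with R > 0: 0.46 - 0.0376C = 0, so C* = 0.46/0.0376 = 12.2.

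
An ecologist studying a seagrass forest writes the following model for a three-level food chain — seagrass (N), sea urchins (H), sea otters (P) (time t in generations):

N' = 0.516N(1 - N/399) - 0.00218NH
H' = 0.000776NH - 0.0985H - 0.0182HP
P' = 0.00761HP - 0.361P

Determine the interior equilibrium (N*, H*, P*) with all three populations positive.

From dP/dt = 0: 0.00761H* = 0.361, so H* = 47.4.
From dN/dt = 0: 0.516(1 - N*/399) = 0.00218·47.4, giving N* = 399·(1 - 0.2) = 319.
From dH/dt = 0: 0.000776·319 - 0.0985 = 0.0182P*, so P* = 0.149/0.0182 = 8.19.

N* ≈ 319, H* ≈ 47.4, P* ≈ 8.19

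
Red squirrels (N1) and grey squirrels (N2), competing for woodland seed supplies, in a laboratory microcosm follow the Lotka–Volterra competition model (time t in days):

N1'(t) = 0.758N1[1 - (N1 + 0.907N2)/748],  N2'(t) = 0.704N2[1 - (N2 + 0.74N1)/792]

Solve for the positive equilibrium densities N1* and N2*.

Setting both brackets to zero gives the nullclines N1 + 0.907N2 = 748 and 0.74N1 + N2 = 792.
Substituting N2 = 792 - 0.74N1 into the first: N1(1 - 0.907·0.74) = 748 - 0.907·792.
So N1* = 29.7/0.329 = 90.2, and then N2* = 792 - 0.74·90.2 = 725.

N1* ≈ 90.2, N2* ≈ 725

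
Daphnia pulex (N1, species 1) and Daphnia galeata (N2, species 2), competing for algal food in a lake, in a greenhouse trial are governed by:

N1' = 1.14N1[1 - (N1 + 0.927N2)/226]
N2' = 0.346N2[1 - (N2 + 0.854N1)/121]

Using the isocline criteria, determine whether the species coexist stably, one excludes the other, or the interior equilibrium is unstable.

species 1 excludes species 2

Compare the nullcline intercepts: K1/α12 = 226/0.927 = 244 > K2 = 121; K2/α21 = 121/0.854 = 142 < K1 = 226.
Since the inequalities point opposite ways, species 1 can invade but species 2 cannot.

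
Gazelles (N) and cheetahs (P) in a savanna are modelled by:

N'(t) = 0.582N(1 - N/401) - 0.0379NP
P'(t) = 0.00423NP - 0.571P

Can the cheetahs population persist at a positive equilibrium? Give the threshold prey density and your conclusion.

The predator equation gives dP/dt > 0 only when N > 0.571/0.00423 = 135.
Without the predator, N → K = 401. Since 401 > 135, the predator can invade and persist.

Threshold N = 135; K > 135, so yes, the predator persists.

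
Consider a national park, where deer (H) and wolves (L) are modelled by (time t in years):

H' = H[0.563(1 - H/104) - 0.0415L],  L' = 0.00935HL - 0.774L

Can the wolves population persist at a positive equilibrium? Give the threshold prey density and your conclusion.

Threshold H = 82.8; K > 82.8, so yes, the predator persists.

The predator equation gives dL/dt > 0 only when H > 0.774/0.00935 = 82.8.
Without the predator, H → K = 104. Since 104 > 82.8, the predator can invade and persist.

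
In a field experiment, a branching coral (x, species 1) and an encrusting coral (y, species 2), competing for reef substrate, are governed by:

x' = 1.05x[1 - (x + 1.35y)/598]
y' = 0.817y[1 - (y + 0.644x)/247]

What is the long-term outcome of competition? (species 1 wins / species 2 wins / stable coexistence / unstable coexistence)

Compare the nullcline intercepts: K1/α12 = 598/1.35 = 443 > K2 = 247; K2/α21 = 247/0.644 = 384 < K1 = 598.
Since the inequalities point opposite ways, species 1 can invade but species 2 cannot.

species 1 excludes species 2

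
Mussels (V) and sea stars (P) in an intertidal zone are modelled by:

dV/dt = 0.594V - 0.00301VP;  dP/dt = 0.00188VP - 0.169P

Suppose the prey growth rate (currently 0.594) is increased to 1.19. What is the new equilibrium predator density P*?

At the interior fixed point, setting dV/dt = 0 with V > 0 fixes P* = (prey growth rate)/(VP coefficient) — independent of the other coefficients.
With the change, P* = 1.19/0.00301 = 395; it rises from 197.

P* ≈ 395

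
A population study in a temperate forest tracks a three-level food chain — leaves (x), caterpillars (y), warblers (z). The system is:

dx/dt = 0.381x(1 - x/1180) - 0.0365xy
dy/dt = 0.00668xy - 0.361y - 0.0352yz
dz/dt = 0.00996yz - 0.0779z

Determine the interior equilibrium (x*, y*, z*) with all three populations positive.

x* ≈ 296, y* ≈ 7.82, z* ≈ 45.9

From dz/dt = 0: 0.00996y* = 0.0779, so y* = 7.82.
From dx/dt = 0: 0.381(1 - x*/1180) = 0.0365·7.82, giving x* = 1180·(1 - 0.749) = 296.
From dy/dt = 0: 0.00668·296 - 0.361 = 0.0352z*, so z* = 1.62/0.0352 = 45.9.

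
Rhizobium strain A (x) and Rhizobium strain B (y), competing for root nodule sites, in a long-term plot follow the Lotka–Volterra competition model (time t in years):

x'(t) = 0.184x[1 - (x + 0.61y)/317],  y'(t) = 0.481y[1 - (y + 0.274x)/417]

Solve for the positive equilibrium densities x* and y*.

Setting both brackets to zero gives the nullclines x + 0.61y = 317 and 0.274x + y = 417.
Substituting y = 417 - 0.274x into the first: x(1 - 0.61·0.274) = 317 - 0.61·417.
So x* = 62.6/0.833 = 75.2, and then y* = 417 - 0.274·75.2 = 396.

x* ≈ 75.2, y* ≈ 396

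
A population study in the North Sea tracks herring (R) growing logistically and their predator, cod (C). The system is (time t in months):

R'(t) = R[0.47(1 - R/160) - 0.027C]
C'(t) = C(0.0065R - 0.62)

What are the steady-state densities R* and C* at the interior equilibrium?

From dC/dt = 0 with C > 0: 0.0065R* = 0.62, so R* = 95.4.
Substitute into dR/dt = 0: 0.47(1 - 95.4/160) = 0.027C*.
The bracket is 0.404, giving C* = 0.19/0.027 = 7.03.

R* ≈ 95.4, C* ≈ 7.03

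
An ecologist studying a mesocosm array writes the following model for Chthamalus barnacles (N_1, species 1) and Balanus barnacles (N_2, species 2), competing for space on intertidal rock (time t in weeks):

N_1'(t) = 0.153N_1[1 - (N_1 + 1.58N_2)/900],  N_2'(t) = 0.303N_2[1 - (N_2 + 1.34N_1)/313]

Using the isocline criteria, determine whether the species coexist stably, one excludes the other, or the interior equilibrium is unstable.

Compare the nullcline intercepts: K1/α12 = 900/1.58 = 570 > K2 = 313; K2/α21 = 313/1.34 = 234 < K1 = 900.
Since the inequalities point opposite ways, species 1 can invade but species 2 cannot.

species 1 excludes species 2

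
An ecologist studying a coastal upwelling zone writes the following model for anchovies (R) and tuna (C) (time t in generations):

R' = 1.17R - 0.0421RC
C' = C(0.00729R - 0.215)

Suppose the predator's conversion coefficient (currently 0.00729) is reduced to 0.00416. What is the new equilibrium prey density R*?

R* ≈ 51.7

At the interior fixed point, setting dC/dt = 0 with C > 0 fixes R* = (predator death rate)/(RC coefficient) — independent of the other coefficients.
With the change, R* = 0.215/0.00416 = 51.7; it rises from 29.5.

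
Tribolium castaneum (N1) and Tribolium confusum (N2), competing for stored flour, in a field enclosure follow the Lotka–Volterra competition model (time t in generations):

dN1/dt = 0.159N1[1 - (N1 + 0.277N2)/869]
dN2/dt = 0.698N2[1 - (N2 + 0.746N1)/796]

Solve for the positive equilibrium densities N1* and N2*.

Setting both brackets to zero gives the nullclines N1 + 0.277N2 = 869 and 0.746N1 + N2 = 796.
Substituting N2 = 796 - 0.746N1 into the first: N1(1 - 0.277·0.746) = 869 - 0.277·796.
So N1* = 649/0.793 = 817, and then N2* = 796 - 0.746·817 = 186.

N1* ≈ 817, N2* ≈ 186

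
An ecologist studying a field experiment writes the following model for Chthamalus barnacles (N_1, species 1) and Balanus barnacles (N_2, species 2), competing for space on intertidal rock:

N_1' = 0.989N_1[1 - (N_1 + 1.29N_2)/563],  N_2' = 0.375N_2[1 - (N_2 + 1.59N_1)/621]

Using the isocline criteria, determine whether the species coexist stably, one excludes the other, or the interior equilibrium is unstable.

Compare the nullcline intercepts: K1/α12 = 563/1.29 = 436 < K2 = 621; K2/α21 = 621/1.59 = 391 < K1 = 563.
Since both are reversed, neither can invade when rare; the interior point is a saddle.

unstable coexistence (outcome depends on initial conditions)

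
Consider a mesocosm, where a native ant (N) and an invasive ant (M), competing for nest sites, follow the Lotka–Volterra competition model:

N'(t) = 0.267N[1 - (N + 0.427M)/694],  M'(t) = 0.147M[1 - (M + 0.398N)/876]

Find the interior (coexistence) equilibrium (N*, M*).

Setting both brackets to zero gives the nullclines N + 0.427M = 694 and 0.398N + M = 876.
Substituting M = 876 - 0.398N into the first: N(1 - 0.427·0.398) = 694 - 0.427·876.
So N* = 320/0.83 = 385, and then M* = 876 - 0.398·385 = 723.

N* ≈ 385, M* ≈ 723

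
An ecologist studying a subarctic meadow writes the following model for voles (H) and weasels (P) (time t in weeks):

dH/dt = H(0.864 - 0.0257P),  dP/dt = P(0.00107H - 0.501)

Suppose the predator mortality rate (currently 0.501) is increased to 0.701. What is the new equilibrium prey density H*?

H* ≈ 655

At the interior fixed point, setting dP/dt = 0 with P > 0 fixes H* = (predator death rate)/(HP coefficient) — independent of the other coefficients.
With the change, H* = 0.701/0.00107 = 655; it rises from 468.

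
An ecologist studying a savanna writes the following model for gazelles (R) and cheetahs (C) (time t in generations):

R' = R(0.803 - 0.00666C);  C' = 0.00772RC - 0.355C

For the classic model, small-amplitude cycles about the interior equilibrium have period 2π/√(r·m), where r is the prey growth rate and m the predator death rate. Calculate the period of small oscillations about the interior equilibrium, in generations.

Here r = 0.803 and m = 0.355, so r·m = 0.285.
ω = √0.285 = 0.534 per generation, hence T = 2π/ω ≈ 11.8 generations.

T ≈ 11.8 generations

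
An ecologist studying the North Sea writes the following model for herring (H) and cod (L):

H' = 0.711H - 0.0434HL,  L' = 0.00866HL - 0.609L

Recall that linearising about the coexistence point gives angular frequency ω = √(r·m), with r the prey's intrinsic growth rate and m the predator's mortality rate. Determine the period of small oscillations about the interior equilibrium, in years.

T ≈ 9.55 years

Here r = 0.711 and m = 0.609, so r·m = 0.433.
ω = √0.433 = 0.658 per year, hence T = 2π/ω ≈ 9.55 years.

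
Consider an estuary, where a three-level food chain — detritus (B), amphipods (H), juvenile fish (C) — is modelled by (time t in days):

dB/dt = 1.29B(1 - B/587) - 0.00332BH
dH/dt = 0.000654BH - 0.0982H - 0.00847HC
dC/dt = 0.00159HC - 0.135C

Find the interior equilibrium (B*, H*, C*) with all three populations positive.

From dC/dt = 0: 0.00159H* = 0.135, so H* = 84.9.
From dB/dt = 0: 1.29(1 - B*/587) = 0.00332·84.9, giving B* = 587·(1 - 0.219) = 459.
From dH/dt = 0: 0.000654·459 - 0.0982 = 0.00847C*, so C* = 0.202/0.00847 = 23.8.

B* ≈ 459, H* ≈ 84.9, C* ≈ 23.8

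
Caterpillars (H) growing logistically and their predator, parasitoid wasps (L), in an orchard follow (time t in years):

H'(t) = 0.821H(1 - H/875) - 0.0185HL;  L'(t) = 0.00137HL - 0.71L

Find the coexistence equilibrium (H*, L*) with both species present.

H* ≈ 518, L* ≈ 18.1

From dL/dt = 0 with L > 0: 0.00137H* = 0.71, so H* = 518.
Substitute into dH/dt = 0: 0.821(1 - 518/875) = 0.0185L*.
The bracket is 0.408, giving L* = 0.335/0.0185 = 18.1.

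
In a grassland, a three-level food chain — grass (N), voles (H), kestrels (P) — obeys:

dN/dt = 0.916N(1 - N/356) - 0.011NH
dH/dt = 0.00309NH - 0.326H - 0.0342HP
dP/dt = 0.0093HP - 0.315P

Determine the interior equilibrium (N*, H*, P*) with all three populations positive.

From dP/dt = 0: 0.0093H* = 0.315, so H* = 33.9.
From dN/dt = 0: 0.916(1 - N*/356) = 0.011·33.9, giving N* = 356·(1 - 0.407) = 211.
From dH/dt = 0: 0.00309·211 - 0.326 = 0.0342P*, so P* = 0.327/0.0342 = 9.55.

N* ≈ 211, H* ≈ 33.9, P* ≈ 9.55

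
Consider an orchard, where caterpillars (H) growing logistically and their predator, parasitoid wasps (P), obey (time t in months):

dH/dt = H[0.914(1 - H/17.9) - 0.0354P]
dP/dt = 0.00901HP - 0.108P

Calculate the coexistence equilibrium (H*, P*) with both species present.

H* ≈ 12, P* ≈ 8.53

From dP/dt = 0 with P > 0: 0.00901H* = 0.108, so H* = 12.
Substitute into dH/dt = 0: 0.914(1 - 12/17.9) = 0.0354P*.
The bracket is 0.33, giving P* = 0.302/0.0354 = 8.53.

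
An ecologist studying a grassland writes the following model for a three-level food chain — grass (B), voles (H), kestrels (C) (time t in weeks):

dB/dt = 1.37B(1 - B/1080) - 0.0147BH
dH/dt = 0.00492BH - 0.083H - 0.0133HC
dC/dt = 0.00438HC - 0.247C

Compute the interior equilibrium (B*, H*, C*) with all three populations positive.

From dC/dt = 0: 0.00438H* = 0.247, so H* = 56.4.
From dB/dt = 0: 1.37(1 - B*/1080) = 0.0147·56.4, giving B* = 1080·(1 - 0.605) = 427.
From dH/dt = 0: 0.00492·427 - 0.083 = 0.0133C*, so C* = 2.02/0.0133 = 152.

B* ≈ 427, H* ≈ 56.4, C* ≈ 152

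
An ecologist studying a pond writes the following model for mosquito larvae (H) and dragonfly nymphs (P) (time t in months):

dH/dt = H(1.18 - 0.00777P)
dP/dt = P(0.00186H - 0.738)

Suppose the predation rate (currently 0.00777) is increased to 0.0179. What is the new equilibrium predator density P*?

At the interior fixed point, setting dH/dt = 0 with H > 0 fixes P* = (prey growth rate)/(HP coefficient) — independent of the other coefficients.
With the change, P* = 1.18/0.0179 = 65.9; it falls from 152.

P* ≈ 65.9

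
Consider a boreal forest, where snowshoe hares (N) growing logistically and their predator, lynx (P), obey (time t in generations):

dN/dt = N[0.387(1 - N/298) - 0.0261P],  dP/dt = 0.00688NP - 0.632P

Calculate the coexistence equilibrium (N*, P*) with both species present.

N* ≈ 91.9, P* ≈ 10.3

From dP/dt = 0 with P > 0: 0.00688N* = 0.632, so N* = 91.9.
Substitute into dN/dt = 0: 0.387(1 - 91.9/298) = 0.0261P*.
The bracket is 0.692, giving P* = 0.268/0.0261 = 10.3.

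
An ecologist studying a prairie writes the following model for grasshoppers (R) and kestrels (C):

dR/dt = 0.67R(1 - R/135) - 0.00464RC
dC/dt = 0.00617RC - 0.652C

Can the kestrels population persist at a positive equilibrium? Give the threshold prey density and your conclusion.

The predator equation gives dC/dt > 0 only when R > 0.652/0.00617 = 106.
Without the predator, R → K = 135. Since 135 > 106, the predator can invade and persist.

Threshold R = 106; K > 106, so yes, the predator persists.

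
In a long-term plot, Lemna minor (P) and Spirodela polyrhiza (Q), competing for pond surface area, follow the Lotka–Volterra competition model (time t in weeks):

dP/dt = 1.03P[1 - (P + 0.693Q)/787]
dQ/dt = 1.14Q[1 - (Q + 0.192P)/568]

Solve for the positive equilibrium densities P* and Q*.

P* ≈ 454, Q* ≈ 481

Setting both brackets to zero gives the nullclines P + 0.693Q = 787 and 0.192P + Q = 568.
Substituting Q = 568 - 0.192P into the first: P(1 - 0.693·0.192) = 787 - 0.693·568.
So P* = 393/0.867 = 454, and then Q* = 568 - 0.192·454 = 481.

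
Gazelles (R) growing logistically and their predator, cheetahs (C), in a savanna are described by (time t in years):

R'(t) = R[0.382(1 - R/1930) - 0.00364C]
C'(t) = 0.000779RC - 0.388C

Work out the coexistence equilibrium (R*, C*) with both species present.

R* ≈ 498, C* ≈ 77.9

From dC/dt = 0 with C > 0: 0.000779R* = 0.388, so R* = 498.
Substitute into dR/dt = 0: 0.382(1 - 498/1930) = 0.00364C*.
The bracket is 0.742, giving C* = 0.283/0.00364 = 77.9.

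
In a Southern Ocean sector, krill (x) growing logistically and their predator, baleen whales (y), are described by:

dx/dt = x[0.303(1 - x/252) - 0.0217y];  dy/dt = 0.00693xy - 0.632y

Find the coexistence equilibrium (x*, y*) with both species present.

From dy/dt = 0 with y > 0: 0.00693x* = 0.632, so x* = 91.2.
Substitute into dx/dt = 0: 0.303(1 - 91.2/252) = 0.0217y*.
The bracket is 0.638, giving y* = 0.193/0.0217 = 8.91.

x* ≈ 91.2, y* ≈ 8.91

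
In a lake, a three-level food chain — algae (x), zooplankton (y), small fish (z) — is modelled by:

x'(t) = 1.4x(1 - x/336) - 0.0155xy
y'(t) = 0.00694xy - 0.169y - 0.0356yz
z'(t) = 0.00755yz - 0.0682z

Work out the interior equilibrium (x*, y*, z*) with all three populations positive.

x* ≈ 302, y* ≈ 9.03, z* ≈ 54.2

From dz/dt = 0: 0.00755y* = 0.0682, so y* = 9.03.
From dx/dt = 0: 1.4(1 - x*/336) = 0.0155·9.03, giving x* = 336·(1 - 0.1) = 302.
From dy/dt = 0: 0.00694·302 - 0.169 = 0.0356z*, so z* = 1.93/0.0356 = 54.2.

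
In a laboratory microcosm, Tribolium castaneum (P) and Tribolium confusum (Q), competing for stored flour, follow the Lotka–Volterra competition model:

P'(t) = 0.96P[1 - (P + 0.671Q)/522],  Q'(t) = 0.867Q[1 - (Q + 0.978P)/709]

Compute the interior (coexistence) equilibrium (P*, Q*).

P* ≈ 135, Q* ≈ 577

Setting both brackets to zero gives the nullclines P + 0.671Q = 522 and 0.978P + Q = 709.
Substituting Q = 709 - 0.978P into the first: P(1 - 0.671·0.978) = 522 - 0.671·709.
So P* = 46.3/0.344 = 135, and then Q* = 709 - 0.978·135 = 577.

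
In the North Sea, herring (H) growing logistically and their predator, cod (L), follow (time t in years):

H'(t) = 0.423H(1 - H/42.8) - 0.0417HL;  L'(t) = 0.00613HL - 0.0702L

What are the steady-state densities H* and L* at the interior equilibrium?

H* ≈ 11.5, L* ≈ 7.43

From dL/dt = 0 with L > 0: 0.00613H* = 0.0702, so H* = 11.5.
Substitute into dH/dt = 0: 0.423(1 - 11.5/42.8) = 0.0417L*.
The bracket is 0.732, giving L* = 0.31/0.0417 = 7.43.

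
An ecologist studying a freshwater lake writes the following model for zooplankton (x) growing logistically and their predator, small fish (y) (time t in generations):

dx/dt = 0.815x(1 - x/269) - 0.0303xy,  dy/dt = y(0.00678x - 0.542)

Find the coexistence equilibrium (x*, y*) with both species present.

x* ≈ 79.9, y* ≈ 18.9

From dy/dt = 0 with y > 0: 0.00678x* = 0.542, so x* = 79.9.
Substitute into dx/dt = 0: 0.815(1 - 79.9/269) = 0.0303y*.
The bracket is 0.703, giving y* = 0.573/0.0303 = 18.9.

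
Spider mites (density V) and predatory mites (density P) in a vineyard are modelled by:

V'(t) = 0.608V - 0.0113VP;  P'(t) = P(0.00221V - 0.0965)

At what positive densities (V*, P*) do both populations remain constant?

V* ≈ 43.7, P* ≈ 53.8

Set dP/dt = 0 with P > 0: 0.00221V - 0.0965 = 0, so V* = 0.0965/0.00221 = 43.7.
Set dV/dt = 0 with V > 0: 0.608 - 0.0113P = 0, so P* = 0.608/0.0113 = 53.8.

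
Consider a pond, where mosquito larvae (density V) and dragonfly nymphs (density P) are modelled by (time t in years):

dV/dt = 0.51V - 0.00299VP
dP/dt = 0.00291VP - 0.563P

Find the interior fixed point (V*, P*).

V* ≈ 193, P* ≈ 171

Set dP/dt = 0 with P > 0: 0.00291V - 0.563 = 0, so V* = 0.563/0.00291 = 193.
Set dV/dt = 0 with V > 0: 0.51 - 0.00299P = 0, so P* = 0.51/0.00299 = 171.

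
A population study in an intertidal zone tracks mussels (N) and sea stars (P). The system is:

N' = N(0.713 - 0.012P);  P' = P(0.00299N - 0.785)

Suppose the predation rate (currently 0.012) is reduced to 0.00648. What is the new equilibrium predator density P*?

At the interior fixed point, setting dN/dt = 0 with N > 0 fixes P* = (prey growth rate)/(NP coefficient) — independent of the other coefficients.
With the change, P* = 0.713/0.00648 = 110; it rises from 59.4.

P* ≈ 110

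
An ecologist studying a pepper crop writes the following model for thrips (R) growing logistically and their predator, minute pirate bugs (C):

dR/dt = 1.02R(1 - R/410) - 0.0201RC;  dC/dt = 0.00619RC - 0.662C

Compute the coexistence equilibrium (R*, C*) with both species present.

From dC/dt = 0 with C > 0: 0.00619R* = 0.662, so R* = 107.
Substitute into dR/dt = 0: 1.02(1 - 107/410) = 0.0201C*.
The bracket is 0.739, giving C* = 0.754/0.0201 = 37.5.

R* ≈ 107, C* ≈ 37.5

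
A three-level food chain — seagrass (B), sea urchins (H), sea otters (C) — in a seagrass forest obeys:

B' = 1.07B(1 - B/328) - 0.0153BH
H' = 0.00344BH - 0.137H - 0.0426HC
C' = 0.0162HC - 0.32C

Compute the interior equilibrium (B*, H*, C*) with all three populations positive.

From dC/dt = 0: 0.0162H* = 0.32, so H* = 19.8.
From dB/dt = 0: 1.07(1 - B*/328) = 0.0153·19.8, giving B* = 328·(1 - 0.282) = 235.
From dH/dt = 0: 0.00344·235 - 0.137 = 0.0426C*, so C* = 0.673/0.0426 = 15.8.

B* ≈ 235, H* ≈ 19.8, C* ≈ 15.8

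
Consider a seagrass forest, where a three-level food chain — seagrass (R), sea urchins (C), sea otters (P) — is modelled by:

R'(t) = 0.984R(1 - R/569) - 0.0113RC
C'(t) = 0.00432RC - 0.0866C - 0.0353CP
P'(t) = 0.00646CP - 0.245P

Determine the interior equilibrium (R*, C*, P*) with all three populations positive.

R* ≈ 321, C* ≈ 37.9, P* ≈ 36.9

From dP/dt = 0: 0.00646C* = 0.245, so C* = 37.9.
From dR/dt = 0: 0.984(1 - R*/569) = 0.0113·37.9, giving R* = 569·(1 - 0.436) = 321.
From dC/dt = 0: 0.00432·321 - 0.0866 = 0.0353P*, so P* = 1.3/0.0353 = 36.9.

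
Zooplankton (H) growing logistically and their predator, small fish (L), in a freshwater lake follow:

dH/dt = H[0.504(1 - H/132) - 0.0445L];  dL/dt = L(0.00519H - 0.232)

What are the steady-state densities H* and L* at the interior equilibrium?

H* ≈ 44.7, L* ≈ 7.49

From dL/dt = 0 with L > 0: 0.00519H* = 0.232, so H* = 44.7.
Substitute into dH/dt = 0: 0.504(1 - 44.7/132) = 0.0445L*.
The bracket is 0.661, giving L* = 0.333/0.0445 = 7.49.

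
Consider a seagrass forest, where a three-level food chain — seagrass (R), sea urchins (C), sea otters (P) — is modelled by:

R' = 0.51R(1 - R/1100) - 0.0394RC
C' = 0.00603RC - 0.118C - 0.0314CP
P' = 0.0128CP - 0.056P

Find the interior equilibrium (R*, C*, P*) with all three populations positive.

From dP/dt = 0: 0.0128C* = 0.056, so C* = 4.38.
From dR/dt = 0: 0.51(1 - R*/1100) = 0.0394·4.38, giving R* = 1100·(1 - 0.338) = 728.
From dC/dt = 0: 0.00603·728 - 0.118 = 0.0314P*, so P* = 4.27/0.0314 = 136.

R* ≈ 728, C* ≈ 4.38, P* ≈ 136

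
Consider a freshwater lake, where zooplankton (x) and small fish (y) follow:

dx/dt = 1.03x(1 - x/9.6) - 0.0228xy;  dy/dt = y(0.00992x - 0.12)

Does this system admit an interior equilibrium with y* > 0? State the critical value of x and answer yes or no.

The predator equation gives dy/dt > 0 only when x > 0.12/0.00992 = 12.1.
Without the predator, x → K = 9.6. Since 9.6 < 12.1, the predator cannot invade.

Threshold x = 12.1; K < 12.1, so no, the predator goes extinct.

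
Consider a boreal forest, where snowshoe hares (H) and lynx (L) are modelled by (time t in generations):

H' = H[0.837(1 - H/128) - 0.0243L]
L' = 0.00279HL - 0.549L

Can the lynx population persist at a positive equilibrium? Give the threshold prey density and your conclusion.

Threshold H = 197; K < 197, so no, the predator goes extinct.

The predator equation gives dL/dt > 0 only when H > 0.549/0.00279 = 197.
Without the predator, H → K = 128. Since 128 < 197, the predator cannot invade.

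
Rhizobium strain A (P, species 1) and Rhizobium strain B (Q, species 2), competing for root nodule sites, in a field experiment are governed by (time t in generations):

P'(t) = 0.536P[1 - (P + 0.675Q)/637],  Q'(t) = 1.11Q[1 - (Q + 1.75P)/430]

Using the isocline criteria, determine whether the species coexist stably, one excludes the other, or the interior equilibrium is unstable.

species 1 excludes species 2

Compare the nullcline intercepts: K1/α12 = 637/0.675 = 944 > K2 = 430; K2/α21 = 430/1.75 = 246 < K1 = 637.
Since the inequalities point opposite ways, species 1 can invade but species 2 cannot.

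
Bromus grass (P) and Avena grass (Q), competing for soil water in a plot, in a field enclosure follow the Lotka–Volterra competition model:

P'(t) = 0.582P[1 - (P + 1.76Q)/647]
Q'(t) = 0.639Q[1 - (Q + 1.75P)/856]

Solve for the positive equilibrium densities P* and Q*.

P* ≈ 413, Q* ≈ 133

Setting both brackets to zero gives the nullclines P + 1.76Q = 647 and 1.75P + Q = 856.
Substituting Q = 856 - 1.75P into the first: P(1 - 1.76·1.75) = 647 - 1.76·856.
So P* = -860/-2.08 = 413, and then Q* = 856 - 1.75·413 = 133.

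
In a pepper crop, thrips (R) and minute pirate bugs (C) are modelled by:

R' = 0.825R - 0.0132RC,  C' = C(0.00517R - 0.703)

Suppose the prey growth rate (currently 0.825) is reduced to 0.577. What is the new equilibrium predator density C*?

At the interior fixed point, setting dR/dt = 0 with R > 0 fixes C* = (prey growth rate)/(RC coefficient) — independent of the other coefficients.
With the change, C* = 0.577/0.0132 = 43.7; it falls from 62.5.

C* ≈ 43.7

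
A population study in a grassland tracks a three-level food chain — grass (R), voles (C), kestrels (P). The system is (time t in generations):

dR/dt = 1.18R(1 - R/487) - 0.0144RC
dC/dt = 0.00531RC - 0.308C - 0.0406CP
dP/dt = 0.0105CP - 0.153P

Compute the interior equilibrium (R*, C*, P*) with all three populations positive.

From dP/dt = 0: 0.0105C* = 0.153, so C* = 14.6.
From dR/dt = 0: 1.18(1 - R*/487) = 0.0144·14.6, giving R* = 487·(1 - 0.178) = 400.
From dC/dt = 0: 0.00531·400 - 0.308 = 0.0406P*, so P* = 1.82/0.0406 = 44.8.

R* ≈ 400, C* ≈ 14.6, P* ≈ 44.8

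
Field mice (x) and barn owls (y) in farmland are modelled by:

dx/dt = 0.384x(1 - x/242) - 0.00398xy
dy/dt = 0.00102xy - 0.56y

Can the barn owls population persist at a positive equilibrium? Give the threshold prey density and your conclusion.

Threshold x = 549; K < 549, so no, the predator goes extinct.

The predator equation gives dy/dt > 0 only when x > 0.56/0.00102 = 549.
Without the predator, x → K = 242. Since 242 < 549, the predator cannot invade.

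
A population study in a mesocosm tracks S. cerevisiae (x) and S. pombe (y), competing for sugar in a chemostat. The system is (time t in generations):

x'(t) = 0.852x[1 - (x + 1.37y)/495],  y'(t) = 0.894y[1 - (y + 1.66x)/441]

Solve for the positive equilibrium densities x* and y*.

x* ≈ 85.7, y* ≈ 299

Setting both brackets to zero gives the nullclines x + 1.37y = 495 and 1.66x + y = 441.
Substituting y = 441 - 1.66x into the first: x(1 - 1.37·1.66) = 495 - 1.37·441.
So x* = -109/-1.27 = 85.7, and then y* = 441 - 1.66·85.7 = 299.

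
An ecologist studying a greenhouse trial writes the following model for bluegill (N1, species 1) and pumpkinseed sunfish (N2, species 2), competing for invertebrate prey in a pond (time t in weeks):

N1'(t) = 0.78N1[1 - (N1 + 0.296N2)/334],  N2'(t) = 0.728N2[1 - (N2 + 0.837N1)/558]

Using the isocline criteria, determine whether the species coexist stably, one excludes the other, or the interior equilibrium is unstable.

stable coexistence

Compare the nullcline intercepts: K1/α12 = 334/0.296 = 1130 > K2 = 558; K2/α21 = 558/0.837 = 667 > K1 = 334.
Since both inequalities hold, each species can invade when rare, so the interior equilibrium is stable.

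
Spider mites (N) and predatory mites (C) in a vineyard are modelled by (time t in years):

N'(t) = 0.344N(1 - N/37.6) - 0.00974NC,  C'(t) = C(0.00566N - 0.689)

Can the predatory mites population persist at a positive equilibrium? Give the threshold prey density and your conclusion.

The predator equation gives dC/dt > 0 only when N > 0.689/0.00566 = 122.
Without the predator, N → K = 37.6. Since 37.6 < 122, the predator cannot invade.

Threshold N = 122; K < 122, so no, the predator goes extinct.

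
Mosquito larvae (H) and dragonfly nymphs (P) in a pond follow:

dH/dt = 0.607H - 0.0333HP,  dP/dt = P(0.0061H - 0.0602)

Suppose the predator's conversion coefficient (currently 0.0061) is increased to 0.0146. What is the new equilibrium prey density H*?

At the interior fixed point, setting dP/dt = 0 with P > 0 fixes H* = (predator death rate)/(HP coefficient) — independent of the other coefficients.
With the change, H* = 0.0602/0.0146 = 4.12; it falls from 9.87.

H* ≈ 4.12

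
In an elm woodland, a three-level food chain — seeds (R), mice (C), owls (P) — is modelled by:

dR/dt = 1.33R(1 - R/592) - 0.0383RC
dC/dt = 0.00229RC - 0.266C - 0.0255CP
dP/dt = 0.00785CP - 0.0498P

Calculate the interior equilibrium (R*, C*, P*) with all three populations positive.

R* ≈ 484, C* ≈ 6.34, P* ≈ 33

From dP/dt = 0: 0.00785C* = 0.0498, so C* = 6.34.
From dR/dt = 0: 1.33(1 - R*/592) = 0.0383·6.34, giving R* = 592·(1 - 0.183) = 484.
From dC/dt = 0: 0.00229·484 - 0.266 = 0.0255P*, so P* = 0.842/0.0255 = 33.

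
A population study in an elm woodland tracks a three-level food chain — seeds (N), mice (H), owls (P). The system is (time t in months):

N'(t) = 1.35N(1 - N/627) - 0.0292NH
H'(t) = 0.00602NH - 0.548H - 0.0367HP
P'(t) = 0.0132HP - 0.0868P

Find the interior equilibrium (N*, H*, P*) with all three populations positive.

From dP/dt = 0: 0.0132H* = 0.0868, so H* = 6.58.
From dN/dt = 0: 1.35(1 - N*/627) = 0.0292·6.58, giving N* = 627·(1 - 0.142) = 538.
From dH/dt = 0: 0.00602·538 - 0.548 = 0.0367P*, so P* = 2.69/0.0367 = 73.3.

N* ≈ 538, H* ≈ 6.58, P* ≈ 73.3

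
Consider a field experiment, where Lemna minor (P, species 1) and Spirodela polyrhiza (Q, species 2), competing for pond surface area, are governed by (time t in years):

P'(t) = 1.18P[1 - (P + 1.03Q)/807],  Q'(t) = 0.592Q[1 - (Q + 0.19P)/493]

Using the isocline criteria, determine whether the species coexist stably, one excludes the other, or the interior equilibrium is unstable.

stable coexistence

Compare the nullcline intercepts: K1/α12 = 807/1.03 = 783 > K2 = 493; K2/α21 = 493/0.19 = 2590 > K1 = 807.
Since both inequalities hold, each species can invade when rare, so the interior equilibrium is stable.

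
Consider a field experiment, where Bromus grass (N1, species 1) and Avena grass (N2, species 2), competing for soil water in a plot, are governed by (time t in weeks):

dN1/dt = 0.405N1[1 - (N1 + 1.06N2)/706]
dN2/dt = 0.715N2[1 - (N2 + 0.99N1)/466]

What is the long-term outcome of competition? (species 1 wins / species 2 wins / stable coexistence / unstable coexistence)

Compare the nullcline intercepts: K1/α12 = 706/1.06 = 666 > K2 = 466; K2/α21 = 466/0.99 = 471 < K1 = 706.
Since the inequalities point opposite ways, species 1 can invade but species 2 cannot.

species 1 excludes species 2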